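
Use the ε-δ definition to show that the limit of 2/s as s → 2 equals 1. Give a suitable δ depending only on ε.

δ = min(1, ε)

Fix ε > 0. We seek δ > 0 such that 0 < |s − 2| < δ implies |2/s − 1| < ε.
|2/s − 1| = 2·|2 − s|/(2·|s|) = 2|s − 2|/(2|s|).
Restrict δ ≤ 1. Then |s − 2| < 1 gives |s| > 1, so 2|s| > 2.
Then |2/s − 1| < 2|s − 2|/2, which is < ε when |s − 2| < ε.
Take δ = min(1, ε). Then 0 < |s − 2| < δ gives both |s − 2| < 1 and |s − 2| < ε, so |2/s − 1| < ε.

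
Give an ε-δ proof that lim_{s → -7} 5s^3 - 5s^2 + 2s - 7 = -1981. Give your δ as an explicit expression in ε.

δ = min(2, ε/1047)

Suppose ε > 0. We want δ > 0 such that 0 < |s + 7| < δ implies |(5s^3 - 5s^2 + 2s - 7) + 1981| < ε.
(5s^3 - 5s^2 + 2s - 7) + 1981 = 5s^3 - 5s^2 + 2s + 1974 = (s + 7)(5s^2 - 40s + 282).
So |(5s^3 - 5s^2 + 2s - 7) + 1981| = |s + 7|·|5s^2 - 40s + 282|.
Require δ ≤ 2. Then |s + 7| < 2 gives |s| < 9, and by the triangle inequality |5s^2 - 40s + 282| ≤ 5·9^2 + 40·9 + 282 = 1047.
Hence |(5s^3 - 5s^2 + 2s - 7) + 1981| ≤ 1047|s + 7| < ε provided |s + 7| < ε/1047.
Choosing δ = min(2, ε/1047) ensures both conditions, hence |(5s^3 - 5s^2 + 2s - 7) + 1981| < ε.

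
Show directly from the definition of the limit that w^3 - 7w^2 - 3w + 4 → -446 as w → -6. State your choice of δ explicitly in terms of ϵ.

δ = min(2, ϵ/243)

Let ϵ > 0 be given. We want δ > 0 such that 0 < |w + 6| < δ implies |(w^3 - 7w^2 - 3w + 4) + 446| < ϵ.
(w^3 - 7w^2 - 3w + 4) + 446 = w^3 - 7w^2 - 3w + 450 = (w + 6)(w^2 - 13w + 75).
So |(w^3 - 7w^2 - 3w + 4) + 446| = |w + 6|·|w^2 - 13w + 75|.
Assume first that |w + 6| < 2, so |w| < 8. Then |w^2 - 13w + 75| ≤ 8^2 + 13·8 + 75 = 243.
Hence |(w^3 - 7w^2 - 3w + 4) + 446| ≤ 243|w + 6| < ϵ provided |w + 6| < ϵ/243.
Choosing δ = min(2, ϵ/243) ensures both conditions, hence |(w^3 - 7w^2 - 3w + 4) + 446| < ϵ.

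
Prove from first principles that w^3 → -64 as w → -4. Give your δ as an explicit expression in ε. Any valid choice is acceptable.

Let ε > 0. We seek δ > 0 with 0 < |w + 4| < δ ⇒ |w^3 + 64| < ε.
Factor: w^3 + 64 = (w + 4)(w^2 - 4w + 16), so |w^3 + 64| = |w + 4|·|w^2 - 4w + 16|.
Impose δ ≤ 1 so that |w| < 5; then |w^2 - 4w + 16| ≤ 61.
Hence |w^3 + 64| ≤ 61|w + 4|, which is < ε once |w + 4| < ε/61.
Take δ = min(1, ε/61). If 0 < |w + 4| < δ then both bounds hold and |w^3 + 64| ≤ 61|w + 4| < 61·(ε/61) = ε.

δ = min(1, ε/61)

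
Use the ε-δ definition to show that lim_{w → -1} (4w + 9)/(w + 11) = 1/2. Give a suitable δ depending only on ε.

δ = min(5, (10/7)ε)

Fix ε > 0. We want δ > 0 with 0 < |w + 1| < δ ⇒ |(4w + 9)/(w + 11) − (1/2)| < ε.
Combining over a common denominator, (4w + 9)/(w + 11) − (1/2) = [(4w + 9)·10 − 5·(w + 11)] / [10·(w + 11)] = 35(w + 1) / (10(w + 11)).
So |(4w + 9)/(w + 11) − (1/2)| = 35|w + 1| / (10·|w + 11|).
Require δ ≤ 5, so |w + 11| ≥ |10| − |w + 1| > 10 − 5 = 5.
Hence |(4w + 9)/(w + 11) − (1/2)| < 35|w + 1|/(10·5) = (7/10)|w + 1|, which is < ε once |w + 1| < (10/7)ε.
Take δ = min(5, (10/7)ε). Then 0 < |w + 1| < δ forces both bounds, so |(4w + 9)/(w + 11) − (1/2)| < ε.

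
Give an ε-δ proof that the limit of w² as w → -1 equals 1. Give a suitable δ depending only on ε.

Let ε > 0. We seek δ > 0 with 0 < |w + 1| < δ ⇒ |w² − 1| < ε.
Factor: w² − 1 = (w + 1)(w - 1), so |w² − 1| = |w + 1|·|w - 1|.
Impose δ ≤ 2 so that |w| < 3; then |w - 1| ≤ 4.
Hence |w² − 1| ≤ 4|w + 1|, which is < ε once |w + 1| < ε/4.
Take δ = min(2, ε/4). If 0 < |w + 1| < δ then both bounds hold and |w² − 1| ≤ 4|w + 1| < 4·(ε/4) = ε.

δ = min(2, ε/4)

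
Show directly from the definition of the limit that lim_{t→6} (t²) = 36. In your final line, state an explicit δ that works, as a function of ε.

Suppose ε > 0. We seek δ > 0 with 0 < |t − 6| < δ ⇒ |t² − 36| < ε.
Factor: t² − 36 = (t − 6)(t + 6), so |t² − 36| = |t − 6|·|t + 6|.
Impose δ ≤ 1 so that |t| < 7; then |t + 6| ≤ 13.
Hence |t² − 36| ≤ 13|t − 6|, which is < ε once |t − 6| < ε/13.
Take δ = min(1, ε/13). If 0 < |t − 6| < δ then both bounds hold and |t² − 36| ≤ 13|t − 6| < 13·(ε/13) = ε.

δ = min(1, ε/13)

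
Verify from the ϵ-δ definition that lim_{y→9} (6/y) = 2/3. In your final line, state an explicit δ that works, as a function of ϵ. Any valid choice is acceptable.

δ = min(9/2, (27/4)ϵ)

Suppose ϵ > 0. We seek δ > 0 such that 0 < |y − 9| < δ implies |6/y − (2/3)| < ϵ.
|6/y − (2/3)| = 6·|9 − y|/(9·|y|) = 6|y − 9|/(9|y|).
Restrict δ ≤ 9/2. Then |y − 9| < 9/2 gives |y| > 9/2, so 9|y| > 81/2.
Then |6/y − (2/3)| < 6|y − 9|/(81/2), which is < ϵ when |y − 9| < (27/4)ϵ.
Take δ = min(9/2, (27/4)ϵ). Then 0 < |y − 9| < δ gives both |y − 9| < 9/2 and |y − 9| < (27/4)ϵ, so |6/y − (2/3)| < ϵ.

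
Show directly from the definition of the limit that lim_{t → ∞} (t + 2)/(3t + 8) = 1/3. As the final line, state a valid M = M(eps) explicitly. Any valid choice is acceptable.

M = (2/9)/eps

Fix eps > 0. We seek M > 0 such that t > M implies |(t + 2)/(3t + 8) − (1/3)| < eps.
(t + 2)/(3t + 8) − (1/3) = (3(t + 2) − (3t + 8)) / (3(3t + 8)) = -2/(3(3t + 8)).
For t > 0 we have 3t + 8 > 3t, so |(t + 2)/(3t + 8) − (1/3)| = 2/(3(3t + 8)) < 2/(3·3t) = (2/9)/t.
Thus |(t + 2)/(3t + 8) − (1/3)| < eps whenever t > (2/9)/eps.
Take M = (2/9)/eps. If t > M then |(t + 2)/(3t + 8) − (1/3)| < (2/9)/t < eps.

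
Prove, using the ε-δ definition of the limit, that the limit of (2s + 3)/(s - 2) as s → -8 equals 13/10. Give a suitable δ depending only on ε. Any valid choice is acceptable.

δ = min(5, (50/7)ε)

Suppose ε > 0. We want δ > 0 with 0 < |s + 8| < δ ⇒ |(2s + 3)/(s - 2) − (13/10)| < ε.
Combining over a common denominator, (2s + 3)/(s - 2) − (13/10) = [(2s + 3)·(-10) − (-13)·(s - 2)] / [(-10)·(s - 2)] = -7(s + 8) / ((-10)(s - 2)).
So |(2s + 3)/(s - 2) − (13/10)| = 7|s + 8| / (10·|s − 2|).
Require δ ≤ 5, so |s − 2| ≥ |-10| − |s + 8| > 10 − 5 = 5.
Hence |(2s + 3)/(s - 2) − (13/10)| < 7|s + 8|/(10·5) = (7/50)|s + 8|, which is < ε once |s + 8| < (50/7)ε.
Take δ = min(5, (50/7)ε). Then 0 < |s + 8| < δ forces both bounds, so |(2s + 3)/(s - 2) − (13/10)| < ε.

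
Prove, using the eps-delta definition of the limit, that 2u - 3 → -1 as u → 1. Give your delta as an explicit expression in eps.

Let eps > 0. We need delta > 0 so that 0 < |u − 1| < delta implies |(2u - 3) + 1| < eps.
Since (2u - 3) + 1 = 2(u − 1), we have |(2u - 3) + 1| = 2|u − 1|.
So 2|u − 1| < eps exactly when |u − 1| < eps/2.
Choosing delta = eps/2 gives |(2u - 3) + 1| = 2|u − 1| < eps whenever |u − 1| < delta.

delta = eps/2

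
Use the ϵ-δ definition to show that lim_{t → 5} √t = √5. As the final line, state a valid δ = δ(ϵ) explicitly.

δ = min(5, √5·ϵ)

Let ϵ > 0 be given. We want δ > 0 such that 0 < |t − 5| < δ implies |√t − √5| < ϵ.
Rationalise: √t − √5 = (t − 5)/(√t + √5), so |√t − √5| = |t − 5|/(√t + √5).
Restrict δ ≤ 5 so that |t − 5| < 5 forces t > 0, and then √t + √5 > √5.
Hence |√t − √5| < |t − 5|/√5, which is < ϵ once |t − 5| < √5·ϵ.
Take δ = min(5, √5·ϵ). If 0 < |t − 5| < δ then t > 0 and |√t − √5| < |t − 5|/√5 < ϵ.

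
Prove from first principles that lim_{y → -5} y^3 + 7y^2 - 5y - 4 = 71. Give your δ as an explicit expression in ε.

δ = min(2, ε/78)

Suppose ε > 0. We want δ > 0 such that 0 < |y + 5| < δ implies |(y^3 + 7y^2 - 5y - 4) − 71| < ε.
(y^3 + 7y^2 - 5y - 4) − 71 = y^3 + 7y^2 - 5y - 75 = (y + 5)(y^2 + 2y - 15).
So |(y^3 + 7y^2 - 5y - 4) − 71| = |y + 5|·|y^2 + 2y - 15|.
Require δ ≤ 2. Then |y + 5| < 2 gives |y| < 7, and by the triangle inequality |y^2 + 2y - 15| ≤ 7^2 + 2·7 + 15 = 78.
Hence |(y^3 + 7y^2 - 5y - 4) − 71| ≤ 78|y + 5| < ε provided |y + 5| < ε/78.
Take δ = min(2, ε/78). Then 0 < |y + 5| < δ gives both |y + 5| < 2 and |y + 5| < ε/78, so |(y^3 + 7y^2 - 5y - 4) − 71| < ε.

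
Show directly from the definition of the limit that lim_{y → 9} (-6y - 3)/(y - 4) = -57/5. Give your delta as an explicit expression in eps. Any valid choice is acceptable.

Let eps > 0. We want delta > 0 with 0 < |y − 9| < delta ⇒ |(-6y - 3)/(y - 4) + 57/5| < eps.
Combining over a common denominator, (-6y - 3)/(y - 4) + 57/5 = [(-6y - 3)·5 − (-57)·(y - 4)] / [5·(y - 4)] = 27(y − 9) / (5(y - 4)).
So |(-6y - 3)/(y - 4) + 57/5| = 27|y − 9| / (5·|y − 4|).
Require delta ≤ 5/2, so |y − 4| ≥ |5| − |y − 9| > 5 − 5/2 = 5/2.
Hence |(-6y - 3)/(y - 4) + 57/5| < 27|y − 9|/(5·(5/2)) = (54/25)|y − 9|, which is < eps once |y − 9| < (25/54)eps.
Take delta = min(5/2, (25/54)eps). Then 0 < |y − 9| < delta forces both bounds, so |(-6y - 3)/(y - 4) + 57/5| < eps.

delta = min(5/2, (25/54)eps)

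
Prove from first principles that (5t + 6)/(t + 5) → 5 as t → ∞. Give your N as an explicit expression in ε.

N = 19/ε

Fix ε > 0. We seek N > 0 such that t > N implies |(5t + 6)/(t + 5) − 5| < ε.
(5t + 6)/(t + 5) − 5 = ((5t + 6) − 5(t + 5)) / ((t + 5)) = -19/((t + 5)).
For t > 0 we have t + 5 > t, so |(5t + 6)/(t + 5) − 5| = 19/((t + 5)) < 19/(t) = 19/t.
Thus |(5t + 6)/(t + 5) − 5| < ε whenever t > 19/ε.
Take N = 19/ε. If t > N then |(5t + 6)/(t + 5) − 5| < 19/t < ε.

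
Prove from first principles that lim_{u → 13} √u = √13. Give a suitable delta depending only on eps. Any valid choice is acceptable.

delta = min(13, √13·eps)

Fix eps > 0. We want delta > 0 such that 0 < |u − 13| < delta implies |√u − √13| < eps.
Rationalise: √u − √13 = (u − 13)/(√u + √13), so |√u − √13| = |u − 13|/(√u + √13).
Restrict delta ≤ 13 so that |u − 13| < 13 forces u > 0, and then √u + √13 > √13.
Hence |√u − √13| < |u − 13|/√13, which is < eps once |u − 13| < √13·eps.
Take delta = min(13, √13·eps). If 0 < |u − 13| < delta then u > 0 and |√u − √13| < |u − 13|/√13 < eps.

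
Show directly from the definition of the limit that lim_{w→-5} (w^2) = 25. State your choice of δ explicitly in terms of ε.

Let ε > 0 be given. We seek δ > 0 with 0 < |w + 5| < δ ⇒ |w^2 − 25| < ε.
Factor: w^2 − 25 = (w + 5)(w - 5), so |w^2 − 25| = |w + 5|·|w - 5|.
Impose δ ≤ 1 so that |w| < 6; then |w - 5| ≤ 11.
Hence |w^2 − 25| ≤ 11|w + 5|, which is < ε once |w + 5| < ε/11.
Take δ = min(1, ε/11). If 0 < |w + 5| < δ then both bounds hold and |w^2 − 25| ≤ 11|w + 5| < 11·(ε/11) = ε.

δ = min(1, ε/11)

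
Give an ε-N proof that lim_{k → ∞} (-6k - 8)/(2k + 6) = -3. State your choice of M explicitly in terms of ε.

Suppose ε > 0. For k ≥ 1, |(-6k - 8)/(2k + 6) + 3| = |20|/(2(2k + 6)) = 20/(2(2k + 6)).
Since 2k + 6 ≥ 2k for k ≥ 1, this is ≤ 20/(2·2k) = 5/k.
So |(-6k - 8)/(2k + 6) + 3| < ε whenever k > 5/ε.
Take M = 5/ε. If k > M then |(-6k - 8)/(2k + 6) + 3| ≤ 5/k < ε.

M = 5/ε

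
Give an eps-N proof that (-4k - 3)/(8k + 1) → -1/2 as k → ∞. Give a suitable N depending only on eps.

N = (5/16)/eps

Suppose eps > 0. For k ≥ 1, |(-4k - 3)/(8k + 1) + 1/2| = |-20|/(8(8k + 1)) = 20/(8(8k + 1)).
Since 8k + 1 ≥ 8k for k ≥ 1, this is ≤ 20/(8·8k) = (5/16)/k.
So |(-4k - 3)/(8k + 1) + 1/2| < eps whenever k > (5/16)/eps.
Take N = (5/16)/eps. If k > N then |(-4k - 3)/(8k + 1) + 1/2| ≤ (5/16)/k < eps.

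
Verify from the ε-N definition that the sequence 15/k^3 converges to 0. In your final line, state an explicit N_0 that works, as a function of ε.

Let ε > 0 be given. For k ≥ 1, |15/k^3 − 0| = 15/k^3.
15/k^3 < ε ⇔ k^3 > 15/ε ⇔ k > (15/ε)^{1/3}.
Take N_0 = (15/ε)^{1/3}. Then k > N_0 implies 15/k^3 < ε.

N_0 = (15/ε)^{1/3}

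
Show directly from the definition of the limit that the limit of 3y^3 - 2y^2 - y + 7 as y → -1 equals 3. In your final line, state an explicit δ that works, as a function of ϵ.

Let ϵ > 0 be given. We want δ > 0 such that 0 < |y + 1| < δ implies |(3y^3 - 2y^2 - y + 7) − 3| < ϵ.
(3y^3 - 2y^2 - y + 7) − 3 = 3y^3 - 2y^2 - y + 4 = (y + 1)(3y^2 - 5y + 4).
So |(3y^3 - 2y^2 - y + 7) − 3| = |y + 1|·|3y^2 - 5y + 4|.
Assume first that |y + 1| < 1, so |y| < 2. Then |3y^2 - 5y + 4| ≤ 3·2^2 + 5·2 + 4 = 26.
Hence |(3y^3 - 2y^2 - y + 7) − 3| ≤ 26|y + 1| < ϵ provided |y + 1| < ϵ/26.
Choosing δ = min(1, ϵ/26) ensures both conditions, hence |(3y^3 - 2y^2 - y + 7) − 3| < ϵ.

δ = min(1, ϵ/26)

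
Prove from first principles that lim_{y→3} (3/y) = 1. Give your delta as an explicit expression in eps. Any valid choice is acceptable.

delta = min(3/2, (3/2)eps)

Fix eps > 0. We seek delta > 0 such that 0 < |y − 3| < delta implies |3/y − 1| < eps.
|3/y − 1| = 3·|3 − y|/(3·|y|) = 3|y − 3|/(3|y|).
Require delta ≤ 3/2 so that |y| > 3 − 3/2 = 3/2, hence 3|y| > 9/2.
Then |3/y − 1| < 3|y − 3|/(9/2), which is < eps when |y − 3| < (3/2)eps.
Take delta = min(3/2, (3/2)eps). Then 0 < |y − 3| < delta gives both |y − 3| < 3/2 and |y − 3| < (3/2)eps, so |3/y − 1| < eps.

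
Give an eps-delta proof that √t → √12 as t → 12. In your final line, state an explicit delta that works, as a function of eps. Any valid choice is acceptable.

delta = min(12, √12·eps)

Fix eps > 0. We want delta > 0 such that 0 < |t − 12| < delta implies |√t − √12| < eps.
Multiplying by the conjugate, |√t − √12| = |t − 12|/(√t + √12).
Restrict delta ≤ 12 so that |t − 12| < 12 forces t > 0, and then √t + √12 > √12.
Hence |√t − √12| < |t − 12|/√12, which is < eps once |t − 12| < √12·eps.
Take delta = min(12, √12·eps). If 0 < |t − 12| < delta then t > 0 and |√t − √12| < |t − 12|/√12 < eps.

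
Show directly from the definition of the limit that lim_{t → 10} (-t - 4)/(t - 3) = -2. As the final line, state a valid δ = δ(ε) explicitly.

δ = min(7/2, (7/2)ε)

Suppose ε > 0. We want δ > 0 with 0 < |t − 10| < δ ⇒ |(-t - 4)/(t - 3) + 2| < ε.
Combining over a common denominator, (-t - 4)/(t - 3) + 2 = [(-t - 4)·7 − (-14)·(t - 3)] / [7·(t - 3)] = 7(t − 10) / (7(t - 3)).
So |(-t - 4)/(t - 3) + 2| = 7|t − 10| / (7·|t − 3|).
Restrict δ ≤ 7/2. Then |t − 10| < 7/2 gives |t − 3| = |(t − 10) + 7| ≥ 7 − 7/2 = 7/2.
Hence |(-t - 4)/(t - 3) + 2| < 7|t − 10|/(7·(7/2)) = (2/7)|t − 10|, which is < ε once |t − 10| < (7/2)ε.
Take δ = min(7/2, (7/2)ε). Then 0 < |t − 10| < δ forces both bounds, so |(-t - 4)/(t - 3) + 2| < ε.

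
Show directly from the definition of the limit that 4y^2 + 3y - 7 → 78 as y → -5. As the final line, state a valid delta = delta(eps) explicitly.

Let eps > 0 be given. We want delta > 0 such that 0 < |y + 5| < delta implies |(4y^2 + 3y - 7) − 78| < eps.
(4y^2 + 3y - 7) − 78 = 4y^2 + 3y - 85 = (y + 5)(4y - 17).
So |(4y^2 + 3y - 7) − 78| = |y + 5|·|4y - 17|.
Require delta ≤ 2. Then |y + 5| < 2 gives |y| < 7, and by the triangle inequality |4y - 17| ≤ 4·7 + 17 = 45.
Hence |(4y^2 + 3y - 7) − 78| ≤ 45|y + 5| < eps provided |y + 5| < eps/45.
Take delta = min(2, eps/45). Then 0 < |y + 5| < delta gives both |y + 5| < 2 and |y + 5| < eps/45, so |(4y^2 + 3y - 7) − 78| < eps.

delta = min(2, eps/45)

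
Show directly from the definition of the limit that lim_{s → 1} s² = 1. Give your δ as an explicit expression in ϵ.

δ = min(1, ϵ/3)

Let ϵ > 0 be given. We seek δ > 0 with 0 < |s − 1| < δ ⇒ |s² − 1| < ϵ.
Factor: s² − 1 = (s − 1)(s + 1), so |s² − 1| = |s − 1|·|s + 1|.
Restrict δ ≤ 1. Then |s − 1| < 1 gives |s| < 2, so by the triangle inequality |s + 1| ≤ 2 + 1 = 3.
Hence |s² − 1| ≤ 3|s − 1|, which is < ϵ once |s − 1| < ϵ/3.
Take δ = min(1, ϵ/3). If 0 < |s − 1| < δ then both bounds hold and |s² − 1| ≤ 3|s − 1| < 3·(ϵ/3) = ϵ.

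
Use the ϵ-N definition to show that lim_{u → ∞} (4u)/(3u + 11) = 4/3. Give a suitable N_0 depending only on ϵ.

N_0 = (44/9)/ϵ

Suppose ϵ > 0. We seek N_0 > 0 such that u > N_0 implies |(4u)/(3u + 11) − (4/3)| < ϵ.
(4u)/(3u + 11) − (4/3) = (3(4u) − 4(3u + 11)) / (3(3u + 11)) = -44/(3(3u + 11)).
For u > 0 we have 3u + 11 > 3u, so |(4u)/(3u + 11) − (4/3)| = 44/(3(3u + 11)) < 44/(3·3u) = (44/9)/u.
Thus |(4u)/(3u + 11) − (4/3)| < ϵ whenever u > (44/9)/ϵ.
Take N_0 = (44/9)/ϵ. If u > N_0 then |(4u)/(3u + 11) − (4/3)| < (44/9)/u < ϵ.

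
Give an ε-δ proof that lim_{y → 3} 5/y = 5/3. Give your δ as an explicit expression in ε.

δ = min(3/2, (9/10)ε)

Suppose ε > 0. We seek δ > 0 such that 0 < |y − 3| < δ implies |5/y − (5/3)| < ε.
|5/y − (5/3)| = 5·|3 − y|/(3·|y|) = 5|y − 3|/(3|y|).
Require δ ≤ 3/2 so that |y| > 3 − 3/2 = 3/2, hence 3|y| > 9/2.
Then |5/y − (5/3)| < 5|y − 3|/(9/2), which is < ε when |y − 3| < (9/10)ε.
Take δ = min(3/2, (9/10)ε). Then 0 < |y − 3| < δ gives both |y − 3| < 3/2 and |y − 3| < (9/10)ε, so |5/y − (5/3)| < ε.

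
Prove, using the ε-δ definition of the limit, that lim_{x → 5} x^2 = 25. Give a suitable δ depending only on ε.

δ = min(1, ε/11)

Let ε > 0 be given. We seek δ > 0 with 0 < |x − 5| < δ ⇒ |x^2 − 25| < ε.
Factor: x^2 − 25 = (x − 5)(x + 5), so |x^2 − 25| = |x − 5|·|x + 5|.
Restrict δ ≤ 1. Then |x − 5| < 1 gives |x| < 6, so by the triangle inequality |x + 5| ≤ 6 + 5 = 11.
Hence |x^2 − 25| ≤ 11|x − 5|, which is < ε once |x − 5| < ε/11.
Take δ = min(1, ε/11). If 0 < |x − 5| < δ then both bounds hold and |x^2 − 25| ≤ 11|x − 5| < 11·(ε/11) = ε.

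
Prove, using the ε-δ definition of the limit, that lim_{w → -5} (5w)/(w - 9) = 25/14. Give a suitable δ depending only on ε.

δ = min(7, (98/45)ε)

Let ε > 0 be given. We want δ > 0 with 0 < |w + 5| < δ ⇒ |(5w)/(w - 9) − (25/14)| < ε.
Combining over a common denominator, (5w)/(w - 9) − (25/14) = [(5w)·(-14) − (-25)·(w - 9)] / [(-14)·(w - 9)] = -45(w + 5) / ((-14)(w - 9)).
So |(5w)/(w - 9) − (25/14)| = 45|w + 5| / (14·|w − 9|).
Require δ ≤ 7, so |w − 9| ≥ |-14| − |w + 5| > 14 − 7 = 7.
Hence |(5w)/(w - 9) − (25/14)| < 45|w + 5|/(14·7) = (45/98)|w + 5|, which is < ε once |w + 5| < (98/45)ε.
Take δ = min(7, (98/45)ε). Then 0 < |w + 5| < δ forces both bounds, so |(5w)/(w - 9) − (25/14)| < ε.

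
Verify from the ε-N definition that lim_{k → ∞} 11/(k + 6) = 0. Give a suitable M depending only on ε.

M = 11/ε

Fix ε > 0. For k ≥ 1, |11/(k + 6) − 0| = 11/(k + 6) ≤ 11/k.
We need 11/k < ε, i.e. k > 11/ε.
Take M = 11/ε. If k > M then |11/(k + 6)| ≤ 11/k < ε.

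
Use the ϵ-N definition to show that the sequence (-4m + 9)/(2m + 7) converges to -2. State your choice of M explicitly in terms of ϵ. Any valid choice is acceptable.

Let ϵ > 0 be given. For m ≥ 1, |(-4m + 9)/(2m + 7) + 2| = |46|/(2(2m + 7)) = 46/(2(2m + 7)).
Since 2m + 7 ≥ 2m for m ≥ 1, this is ≤ 46/(2·2m) = (23/2)/m.
So |(-4m + 9)/(2m + 7) + 2| < ϵ whenever m > (23/2)/ϵ.
Take M = (23/2)/ϵ. If m > M then |(-4m + 9)/(2m + 7) + 2| ≤ (23/2)/m < ϵ.

M = (23/2)/ϵ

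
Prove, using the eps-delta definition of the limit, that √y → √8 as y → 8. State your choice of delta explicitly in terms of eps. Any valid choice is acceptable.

Fix eps > 0. We want delta > 0 such that 0 < |y − 8| < delta implies |√y − √8| < eps.
Multiplying by the conjugate, |√y − √8| = |y − 8|/(√y + √8).
Restrict delta ≤ 8 so that |y − 8| < 8 forces y > 0, and then √y + √8 > √8.
Hence |√y − √8| < |y − 8|/√8, which is < eps once |y − 8| < √8·eps.
Take delta = min(8, √8·eps). If 0 < |y − 8| < delta then y > 0 and |√y − √8| < |y − 8|/√8 < eps.

delta = min(8, √8·eps)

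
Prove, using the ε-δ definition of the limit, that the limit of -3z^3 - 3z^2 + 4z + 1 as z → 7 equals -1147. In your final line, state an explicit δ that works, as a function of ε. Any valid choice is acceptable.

δ = min(2, ε/623)

Let ε > 0 be given. We want δ > 0 such that 0 < |z − 7| < δ implies |(-3z^3 - 3z^2 + 4z + 1) + 1147| < ε.
(-3z^3 - 3z^2 + 4z + 1) + 1147 = -3z^3 - 3z^2 + 4z + 1148 = (z − 7)(-3z^2 - 24z - 164).
So |(-3z^3 - 3z^2 + 4z + 1) + 1147| = |z − 7|·|-3z^2 - 24z - 164|.
Require δ ≤ 2. Then |z − 7| < 2 gives |z| < 9, and by the triangle inequality |-3z^2 - 24z - 164| ≤ 3·9^2 + 24·9 + 164 = 623.
Hence |(-3z^3 - 3z^2 + 4z + 1) + 1147| ≤ 623|z − 7| < ε provided |z − 7| < ε/623.
Take δ = min(2, ε/623). Then 0 < |z − 7| < δ gives both |z − 7| < 2 and |z − 7| < ε/623, so |(-3z^3 - 3z^2 + 4z + 1) + 1147| < ε.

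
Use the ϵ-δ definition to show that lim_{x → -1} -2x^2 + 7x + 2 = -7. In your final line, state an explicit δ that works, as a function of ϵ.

Fix ϵ > 0. We want δ > 0 such that 0 < |x + 1| < δ implies |(-2x^2 + 7x + 2) + 7| < ϵ.
(-2x^2 + 7x + 2) + 7 = -2x^2 + 7x + 9 = (x + 1)(-2x + 9).
So |(-2x^2 + 7x + 2) + 7| = |x + 1|·|-2x + 9|.
Require δ ≤ 1. Then |x + 1| < 1 gives |x| < 2, and by the triangle inequality |-2x + 9| ≤ 2·2 + 9 = 13.
Hence |(-2x^2 + 7x + 2) + 7| ≤ 13|x + 1| < ϵ provided |x + 1| < ϵ/13.
Take δ = min(1, ϵ/13). Then 0 < |x + 1| < δ gives both |x + 1| < 1 and |x + 1| < ϵ/13, so |(-2x^2 + 7x + 2) + 7| < ϵ.

δ = min(1, ϵ/13)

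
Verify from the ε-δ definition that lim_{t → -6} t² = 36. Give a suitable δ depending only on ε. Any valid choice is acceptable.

Let ε > 0. We seek δ > 0 with 0 < |t + 6| < δ ⇒ |t² − 36| < ε.
Factor: t² − 36 = (t + 6)(t - 6), so |t² − 36| = |t + 6|·|t - 6|.
Restrict δ ≤ 2. Then |t + 6| < 2 gives |t| < 8, so by the triangle inequality |t - 6| ≤ 8 + 6 = 14.
Hence |t² − 36| ≤ 14|t + 6|, which is < ε once |t + 6| < ε/14.
Take δ = min(2, ε/14). If 0 < |t + 6| < δ then both bounds hold and |t² − 36| ≤ 14|t + 6| < 14·(ε/14) = ε.

δ = min(2, ε/14)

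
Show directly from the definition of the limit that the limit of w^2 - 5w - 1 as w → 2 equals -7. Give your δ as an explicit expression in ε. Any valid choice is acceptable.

δ = min(1, ε/6)

Suppose ε > 0. We want δ > 0 such that 0 < |w − 2| < δ implies |(w^2 - 5w - 1) + 7| < ε.
(w^2 - 5w - 1) + 7 = w^2 - 5w + 6 = (w − 2)(w - 3).
So |(w^2 - 5w - 1) + 7| = |w − 2|·|w - 3|.
Assume first that |w − 2| < 1, so |w| < 3. Then |w - 3| ≤ 3 + 3 = 6.
Hence |(w^2 - 5w - 1) + 7| ≤ 6|w − 2| < ε provided |w − 2| < ε/6.
Choosing δ = min(1, ε/6) ensures both conditions, hence |(w^2 - 5w - 1) + 7| < ε.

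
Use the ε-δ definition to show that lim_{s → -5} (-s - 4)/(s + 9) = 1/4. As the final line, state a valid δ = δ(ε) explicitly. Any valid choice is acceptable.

δ = min(2, (8/5)ε)

Fix ε > 0. We want δ > 0 with 0 < |s + 5| < δ ⇒ |(-s - 4)/(s + 9) − (1/4)| < ε.
Combining over a common denominator, (-s - 4)/(s + 9) − (1/4) = [(-s - 4)·4 − 1·(s + 9)] / [4·(s + 9)] = -5(s + 5) / (4(s + 9)).
So |(-s - 4)/(s + 9) − (1/4)| = 5|s + 5| / (4·|s + 9|).
Restrict δ ≤ 2. Then |s + 5| < 2 gives |s + 9| = |(s + 5) + 4| ≥ 4 − 2 = 2.
Hence |(-s - 4)/(s + 9) − (1/4)| < 5|s + 5|/(4·2) = (5/8)|s + 5|, which is < ε once |s + 5| < (8/5)ε.
Take δ = min(2, (8/5)ε). Then 0 < |s + 5| < δ forces both bounds, so |(-s - 4)/(s + 9) − (1/4)| < ε.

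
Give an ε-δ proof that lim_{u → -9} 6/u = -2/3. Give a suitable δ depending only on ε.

Let ε > 0 be given. We seek δ > 0 such that 0 < |u + 9| < δ implies |6/u + 2/3| < ε.
|6/u + 2/3| = 6·|-9 − u|/(9·|u|) = 6|u + 9|/(9|u|).
Restrict δ ≤ 9/2. Then |u + 9| < 9/2 gives |u| > 9/2, so 9|u| > 81/2.
Then |6/u + 2/3| < 6|u + 9|/(81/2), which is < ε when |u + 9| < (27/4)ε.
Take δ = min(9/2, (27/4)ε). Then 0 < |u + 9| < δ gives both |u + 9| < 9/2 and |u + 9| < (27/4)ε, so |6/u + 2/3| < ε.

δ = min(9/2, (27/4)ε)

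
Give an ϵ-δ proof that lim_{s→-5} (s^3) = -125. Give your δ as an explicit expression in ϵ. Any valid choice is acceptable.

δ = min(2, ϵ/109)

Let ϵ > 0. We seek δ > 0 with 0 < |s + 5| < δ ⇒ |s^3 + 125| < ϵ.
Factor: s^3 + 125 = (s + 5)(s^2 - 5s + 25), so |s^3 + 125| = |s + 5|·|s^2 - 5s + 25|.
Restrict δ ≤ 2. Then |s + 5| < 2 gives |s| < 7, so by the triangle inequality |s^2 - 5s + 25| ≤ 7^2 + 5·7 + 25 = 109.
Hence |s^3 + 125| ≤ 109|s + 5|, which is < ϵ once |s + 5| < ϵ/109.
Take δ = min(2, ϵ/109). If 0 < |s + 5| < δ then both bounds hold and |s^3 + 125| ≤ 109|s + 5| < 109·(ϵ/109) = ϵ.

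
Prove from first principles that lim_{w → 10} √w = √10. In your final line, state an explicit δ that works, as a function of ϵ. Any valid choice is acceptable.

δ = min(10, √10·ϵ)

Let ϵ > 0. We want δ > 0 such that 0 < |w − 10| < δ implies |√w − √10| < ϵ.
Rationalise: √w − √10 = (w − 10)/(√w + √10), so |√w − √10| = |w − 10|/(√w + √10).
Restrict δ ≤ 10 so that |w − 10| < 10 forces w > 0, and then √w + √10 > √10.
Hence |√w − √10| < |w − 10|/√10, which is < ϵ once |w − 10| < √10·ϵ.
Take δ = min(10, √10·ϵ). If 0 < |w − 10| < δ then w > 0 and |√w − √10| < |w − 10|/√10 < ϵ.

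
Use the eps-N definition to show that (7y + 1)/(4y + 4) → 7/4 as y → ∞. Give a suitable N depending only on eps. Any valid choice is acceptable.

Suppose eps > 0. We seek N > 0 such that y > N implies |(7y + 1)/(4y + 4) − (7/4)| < eps.
(7y + 1)/(4y + 4) − (7/4) = (4(7y + 1) − 7(4y + 4)) / (4(4y + 4)) = -24/(4(4y + 4)).
For y > 0 we have 4y + 4 > 4y, so |(7y + 1)/(4y + 4) − (7/4)| = 24/(4(4y + 4)) < 24/(4·4y) = (3/2)/y.
Thus |(7y + 1)/(4y + 4) − (7/4)| < eps whenever y > (3/2)/eps.
Take N = (3/2)/eps. If y > N then |(7y + 1)/(4y + 4) − (7/4)| < (3/2)/y < eps.

N = (3/2)/eps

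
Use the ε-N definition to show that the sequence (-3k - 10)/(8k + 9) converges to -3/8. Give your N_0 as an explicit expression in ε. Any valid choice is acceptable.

N_0 = (53/64)/ε

Let ε > 0 be given. For k ≥ 1, |(-3k - 10)/(8k + 9) + 3/8| = |-53|/(8(8k + 9)) = 53/(8(8k + 9)).
Since 8k + 9 ≥ 8k for k ≥ 1, this is ≤ 53/(8·8k) = (53/64)/k.
So |(-3k - 10)/(8k + 9) + 3/8| < ε whenever k > (53/64)/ε.
Take N_0 = (53/64)/ε. If k > N_0 then |(-3k - 10)/(8k + 9) + 3/8| ≤ (53/64)/k < ε.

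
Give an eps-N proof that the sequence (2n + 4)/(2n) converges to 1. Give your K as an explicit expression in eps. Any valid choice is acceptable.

Let eps > 0. For n ≥ 1, |(2n + 4)/(2n) − 1| = |8|/(2(2n)) = 8/(2(2n)).
Since 2n ≥ 2n for n ≥ 1, this is ≤ 8/(2·2n) = 2/n.
So |(2n + 4)/(2n) − 1| < eps whenever n > 2/eps.
Take K = 2/eps. If n > K then |(2n + 4)/(2n) − 1| ≤ 2/n < eps.

K = 2/eps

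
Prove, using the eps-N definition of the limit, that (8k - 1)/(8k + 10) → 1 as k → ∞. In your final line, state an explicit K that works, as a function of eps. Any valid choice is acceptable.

Fix eps > 0. For k ≥ 1, |(8k - 1)/(8k + 10) − 1| = |-88|/(8(8k + 10)) = 88/(8(8k + 10)).
Since 8k + 10 ≥ 8k for k ≥ 1, this is ≤ 88/(8·8k) = (11/8)/k.
So |(8k - 1)/(8k + 10) − 1| < eps whenever k > (11/8)/eps.
Take K = (11/8)/eps. If k > K then |(8k - 1)/(8k + 10) − 1| ≤ (11/8)/k < eps.

K = (11/8)/eps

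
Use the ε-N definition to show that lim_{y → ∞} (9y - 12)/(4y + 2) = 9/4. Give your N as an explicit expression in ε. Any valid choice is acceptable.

N = (33/8)/ε

Let ε > 0. We seek N > 0 such that y > N implies |(9y - 12)/(4y + 2) − (9/4)| < ε.
(9y - 12)/(4y + 2) − (9/4) = (4(9y - 12) − 9(4y + 2)) / (4(4y + 2)) = -66/(4(4y + 2)).
For y > 0 we have 4y + 2 > 4y, so |(9y - 12)/(4y + 2) − (9/4)| = 66/(4(4y + 2)) < 66/(4·4y) = (33/8)/y.
Thus |(9y - 12)/(4y + 2) − (9/4)| < ε whenever y > (33/8)/ε.
Take N = (33/8)/ε. If y > N then |(9y - 12)/(4y + 2) − (9/4)| < (33/8)/y < ε.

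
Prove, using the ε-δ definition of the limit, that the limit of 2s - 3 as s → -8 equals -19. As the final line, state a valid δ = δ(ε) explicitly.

Suppose ε > 0. We need δ > 0 so that 0 < |s + 8| < δ implies |(2s - 3) + 19| < ε.
Since (2s - 3) + 19 = 2(s + 8), we have |(2s - 3) + 19| = 2|s + 8|.
So 2|s + 8| < ε exactly when |s + 8| < ε/2.
Take δ = ε/2. If 0 < |s + 8| < δ then |(2s - 3) + 19| = 2|s + 8| < 2·(ε/2) = ε.

δ = ε/2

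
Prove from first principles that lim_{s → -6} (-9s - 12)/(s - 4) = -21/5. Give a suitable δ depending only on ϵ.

δ = min(5, (25/24)ϵ)

Suppose ϵ > 0. We want δ > 0 with 0 < |s + 6| < δ ⇒ |(-9s - 12)/(s - 4) + 21/5| < ϵ.
Combining over a common denominator, (-9s - 12)/(s - 4) + 21/5 = [(-9s - 12)·(-10) − 42·(s - 4)] / [(-10)·(s - 4)] = 48(s + 6) / ((-10)(s - 4)).
So |(-9s - 12)/(s - 4) + 21/5| = 48|s + 6| / (10·|s − 4|).
Restrict δ ≤ 5. Then |s + 6| < 5 gives |s − 4| = |(s + 6) + (-10)| ≥ 10 − 5 = 5.
Hence |(-9s - 12)/(s - 4) + 21/5| < 48|s + 6|/(10·5) = (24/25)|s + 6|, which is < ϵ once |s + 6| < (25/24)ϵ.
Take δ = min(5, (25/24)ϵ). Then 0 < |s + 6| < δ forces both bounds, so |(-9s - 12)/(s - 4) + 21/5| < ϵ.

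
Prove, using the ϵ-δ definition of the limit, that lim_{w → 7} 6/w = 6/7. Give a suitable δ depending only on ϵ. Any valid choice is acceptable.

δ = min(7/2, (49/12)ϵ)

Suppose ϵ > 0. We seek δ > 0 such that 0 < |w − 7| < δ implies |6/w − (6/7)| < ϵ.
|6/w − (6/7)| = 6·|7 − w|/(7·|w|) = 6|w − 7|/(7|w|).
Restrict δ ≤ 7/2. Then |w − 7| < 7/2 gives |w| > 7/2, so 7|w| > 49/2.
Then |6/w − (6/7)| < 6|w − 7|/(49/2), which is < ϵ when |w − 7| < (49/12)ϵ.
Take δ = min(7/2, (49/12)ϵ). Then 0 < |w − 7| < δ gives both |w − 7| < 7/2 and |w − 7| < (49/12)ϵ, so |6/w − (6/7)| < ϵ.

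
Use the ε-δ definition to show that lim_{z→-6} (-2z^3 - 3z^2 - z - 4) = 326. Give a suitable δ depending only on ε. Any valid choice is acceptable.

δ = min(2, ε/255)

Fix ε > 0. We want δ > 0 such that 0 < |z + 6| < δ implies |(-2z^3 - 3z^2 - z - 4) − 326| < ε.
(-2z^3 - 3z^2 - z - 4) − 326 = -2z^3 - 3z^2 - z - 330 = (z + 6)(-2z^2 + 9z - 55).
So |(-2z^3 - 3z^2 - z - 4) − 326| = |z + 6|·|-2z^2 + 9z - 55|.
Assume first that |z + 6| < 2, so |z| < 8. Then |-2z^2 + 9z - 55| ≤ 2·8^2 + 9·8 + 55 = 255.
Hence |(-2z^3 - 3z^2 - z - 4) − 326| ≤ 255|z + 6| < ε provided |z + 6| < ε/255.
Choosing δ = min(2, ε/255) ensures both conditions, hence |(-2z^3 - 3z^2 - z - 4) − 326| < ε.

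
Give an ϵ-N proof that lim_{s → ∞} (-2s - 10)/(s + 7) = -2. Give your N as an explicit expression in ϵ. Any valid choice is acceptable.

N = 4/ϵ

Suppose ϵ > 0. We seek N > 0 such that s > N implies |(-2s - 10)/(s + 7) + 2| < ϵ.
(-2s - 10)/(s + 7) + 2 = ((-2s - 10) − (-2)(s + 7)) / ((s + 7)) = 4/((s + 7)).
For s > 0 we have s + 7 > s, so |(-2s - 10)/(s + 7) + 2| = 4/((s + 7)) < 4/(s) = 4/s.
Thus |(-2s - 10)/(s + 7) + 2| < ϵ whenever s > 4/ϵ.
Take N = 4/ϵ. If s > N then |(-2s - 10)/(s + 7) + 2| < 4/s < ϵ.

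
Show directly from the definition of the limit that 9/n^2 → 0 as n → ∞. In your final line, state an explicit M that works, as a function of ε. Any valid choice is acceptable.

M = (9/ε)^{1/2}

Fix ε > 0. For n ≥ 1, |9/n^2 − 0| = 9/n^2.
9/n^2 < ε ⇔ n^2 > 9/ε ⇔ n > (9/ε)^{1/2}.
Take M = (9/ε)^{1/2}. Then n > M implies 9/n^2 < ε.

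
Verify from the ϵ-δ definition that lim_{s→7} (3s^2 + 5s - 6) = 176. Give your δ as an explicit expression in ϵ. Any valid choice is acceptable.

δ = min(1, ϵ/50)

Let ϵ > 0 be given. We want δ > 0 such that 0 < |s − 7| < δ implies |(3s^2 + 5s - 6) − 176| < ϵ.
(3s^2 + 5s - 6) − 176 = 3s^2 + 5s - 182 = (s − 7)(3s + 26).
So |(3s^2 + 5s - 6) − 176| = |s − 7|·|3s + 26|.
Require δ ≤ 1. Then |s − 7| < 1 gives |s| < 8, and by the triangle inequality |3s + 26| ≤ 3·8 + 26 = 50.
Hence |(3s^2 + 5s - 6) − 176| ≤ 50|s − 7| < ϵ provided |s − 7| < ϵ/50.
Choosing δ = min(1, ϵ/50) ensures both conditions, hence |(3s^2 + 5s - 6) − 176| < ϵ.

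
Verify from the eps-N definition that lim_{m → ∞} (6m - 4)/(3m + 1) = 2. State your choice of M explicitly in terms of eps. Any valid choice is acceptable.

M = 2/eps

Fix eps > 0. For m ≥ 1, |(6m - 4)/(3m + 1) − 2| = |-18|/(3(3m + 1)) = 18/(3(3m + 1)).
Since 3m + 1 ≥ 3m for m ≥ 1, this is ≤ 18/(3·3m) = 2/m.
So |(6m - 4)/(3m + 1) − 2| < eps whenever m > 2/eps.
Take M = 2/eps. If m > M then |(6m - 4)/(3m + 1) − 2| ≤ 2/m < eps.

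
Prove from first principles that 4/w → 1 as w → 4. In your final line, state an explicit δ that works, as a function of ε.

δ = min(2, 2ε)

Suppose ε > 0. We seek δ > 0 such that 0 < |w − 4| < δ implies |4/w − 1| < ε.
|4/w − 1| = 4·|4 − w|/(4·|w|) = 4|w − 4|/(4|w|).
Restrict δ ≤ 2. Then |w − 4| < 2 gives |w| > 2, so 4|w| > 8.
Then |4/w − 1| < 4|w − 4|/8, which is < ε when |w − 4| < 2ε.
Take δ = min(2, 2ε). Then 0 < |w − 4| < δ gives both |w − 4| < 2 and |w − 4| < 2ε, so |4/w − 1| < ε.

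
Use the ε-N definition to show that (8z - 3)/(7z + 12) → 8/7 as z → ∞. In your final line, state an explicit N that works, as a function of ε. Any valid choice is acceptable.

N = (117/49)/ε

Let ε > 0 be given. We seek N > 0 such that z > N implies |(8z - 3)/(7z + 12) − (8/7)| < ε.
(8z - 3)/(7z + 12) − (8/7) = (7(8z - 3) − 8(7z + 12)) / (7(7z + 12)) = -117/(7(7z + 12)).
For z > 0 we have 7z + 12 > 7z, so |(8z - 3)/(7z + 12) − (8/7)| = 117/(7(7z + 12)) < 117/(7·7z) = (117/49)/z.
Thus |(8z - 3)/(7z + 12) − (8/7)| < ε whenever z > (117/49)/ε.
Take N = (117/49)/ε. If z > N then |(8z - 3)/(7z + 12) − (8/7)| < (117/49)/z < ε.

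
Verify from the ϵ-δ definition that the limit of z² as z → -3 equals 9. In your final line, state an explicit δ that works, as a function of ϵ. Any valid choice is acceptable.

δ = min(2, ϵ/8)

Fix ϵ > 0. We seek δ > 0 with 0 < |z + 3| < δ ⇒ |z² − 9| < ϵ.
Factor: z² − 9 = (z + 3)(z - 3), so |z² − 9| = |z + 3|·|z - 3|.
Restrict δ ≤ 2. Then |z + 3| < 2 gives |z| < 5, so by the triangle inequality |z - 3| ≤ 5 + 3 = 8.
Hence |z² − 9| ≤ 8|z + 3|, which is < ϵ once |z + 3| < ϵ/8.
Take δ = min(2, ϵ/8). If 0 < |z + 3| < δ then both bounds hold and |z² − 9| ≤ 8|z + 3| < 8·(ϵ/8) = ϵ.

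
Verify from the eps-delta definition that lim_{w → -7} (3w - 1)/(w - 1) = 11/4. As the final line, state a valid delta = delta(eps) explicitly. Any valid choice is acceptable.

Fix eps > 0. We want delta > 0 with 0 < |w + 7| < delta ⇒ |(3w - 1)/(w - 1) − (11/4)| < eps.
Combining over a common denominator, (3w - 1)/(w - 1) − (11/4) = [(3w - 1)·(-8) − (-22)·(w - 1)] / [(-8)·(w - 1)] = -2(w + 7) / ((-8)(w - 1)).
So |(3w - 1)/(w - 1) − (11/4)| = 2|w + 7| / (8·|w − 1|).
Restrict delta ≤ 4. Then |w + 7| < 4 gives |w − 1| = |(w + 7) + (-8)| ≥ 8 − 4 = 4.
Hence |(3w - 1)/(w - 1) − (11/4)| < 2|w + 7|/(8·4) = (1/16)|w + 7|, which is < eps once |w + 7| < 16eps.
Take delta = min(4, 16eps). Then 0 < |w + 7| < delta forces both bounds, so |(3w - 1)/(w - 1) − (11/4)| < eps.

delta = min(4, 16eps)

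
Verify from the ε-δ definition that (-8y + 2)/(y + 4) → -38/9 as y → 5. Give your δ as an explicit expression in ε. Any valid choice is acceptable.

δ = min(9/2, (81/68)ε)

Let ε > 0. We want δ > 0 with 0 < |y − 5| < δ ⇒ |(-8y + 2)/(y + 4) + 38/9| < ε.
Combining over a common denominator, (-8y + 2)/(y + 4) + 38/9 = [(-8y + 2)·9 − (-38)·(y + 4)] / [9·(y + 4)] = -34(y − 5) / (9(y + 4)).
So |(-8y + 2)/(y + 4) + 38/9| = 34|y − 5| / (9·|y + 4|).
Restrict δ ≤ 9/2. Then |y − 5| < 9/2 gives |y + 4| = |(y − 5) + 9| ≥ 9 − 9/2 = 9/2.
Hence |(-8y + 2)/(y + 4) + 38/9| < 34|y − 5|/(9·(9/2)) = (68/81)|y − 5|, which is < ε once |y − 5| < (81/68)ε.
Take δ = min(9/2, (81/68)ε). Then 0 < |y − 5| < δ forces both bounds, so |(-8y + 2)/(y + 4) + 38/9| < ε.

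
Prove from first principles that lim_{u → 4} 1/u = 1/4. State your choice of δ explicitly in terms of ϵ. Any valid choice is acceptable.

Let ϵ > 0. We seek δ > 0 such that 0 < |u − 4| < δ implies |1/u − (1/4)| < ϵ.
|1/u − (1/4)| = |4 − u|/(4·|u|) = |u − 4|/(4|u|).
Restrict δ ≤ 2. Then |u − 4| < 2 gives |u| > 2, so 4|u| > 8.
Then |1/u − (1/4)| < |u − 4|/8, which is < ϵ when |u − 4| < 8ϵ.
Take δ = min(2, 8ϵ). Then 0 < |u − 4| < δ gives both |u − 4| < 2 and |u − 4| < 8ϵ, so |1/u − (1/4)| < ϵ.

δ = min(2, 8ϵ)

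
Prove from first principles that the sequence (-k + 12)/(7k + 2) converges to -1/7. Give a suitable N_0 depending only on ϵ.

Fix ϵ > 0. For k ≥ 1, |(-k + 12)/(7k + 2) + 1/7| = |86|/(7(7k + 2)) = 86/(7(7k + 2)).
Since 7k + 2 ≥ 7k for k ≥ 1, this is ≤ 86/(7·7k) = (86/49)/k.
So |(-k + 12)/(7k + 2) + 1/7| < ϵ whenever k > (86/49)/ϵ.
Take N_0 = (86/49)/ϵ. If k > N_0 then |(-k + 12)/(7k + 2) + 1/7| ≤ (86/49)/k < ϵ.

N_0 = (86/49)/ϵ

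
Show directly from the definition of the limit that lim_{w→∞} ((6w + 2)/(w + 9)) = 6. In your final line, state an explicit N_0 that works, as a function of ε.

Suppose ε > 0. We seek N_0 > 0 such that w > N_0 implies |(6w + 2)/(w + 9) − 6| < ε.
(6w + 2)/(w + 9) − 6 = ((6w + 2) − 6(w + 9)) / ((w + 9)) = -52/((w + 9)).
For w > 0 we have w + 9 > w, so |(6w + 2)/(w + 9) − 6| = 52/((w + 9)) < 52/(w) = 52/w.
Thus |(6w + 2)/(w + 9) − 6| < ε whenever w > 52/ε.
Take N_0 = 52/ε. If w > N_0 then |(6w + 2)/(w + 9) − 6| < 52/w < ε.

N_0 = 52/ε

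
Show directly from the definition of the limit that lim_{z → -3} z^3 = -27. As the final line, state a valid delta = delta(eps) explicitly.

Let eps > 0 be given. We seek delta > 0 with 0 < |z + 3| < delta ⇒ |z^3 + 27| < eps.
Factor: z^3 + 27 = (z + 3)(z^2 - 3z + 9), so |z^3 + 27| = |z + 3|·|z^2 - 3z + 9|.
Impose delta ≤ 2 so that |z| < 5; then |z^2 - 3z + 9| ≤ 49.
Hence |z^3 + 27| ≤ 49|z + 3|, which is < eps once |z + 3| < eps/49.
Take delta = min(2, eps/49). If 0 < |z + 3| < delta then both bounds hold and |z^3 + 27| ≤ 49|z + 3| < 49·(eps/49) = eps.

delta = min(2, eps/49)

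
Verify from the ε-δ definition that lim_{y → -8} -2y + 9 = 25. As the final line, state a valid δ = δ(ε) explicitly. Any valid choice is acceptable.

Let ε > 0. We need δ > 0 so that 0 < |y + 8| < δ implies |(-2y + 9) − 25| < ε.
Since (-2y + 9) − 25 = -2(y + 8), we have |(-2y + 9) − 25| = 2|y + 8|.
So 2|y + 8| < ε exactly when |y + 8| < ε/2.
Choosing δ = ε/2 gives |(-2y + 9) − 25| = 2|y + 8| < ε whenever |y + 8| < δ.

δ = ε/2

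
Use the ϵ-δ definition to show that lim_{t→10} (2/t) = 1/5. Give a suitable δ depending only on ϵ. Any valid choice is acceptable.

Suppose ϵ > 0. We seek δ > 0 such that 0 < |t − 10| < δ implies |2/t − (1/5)| < ϵ.
|2/t − (1/5)| = 2·|10 − t|/(10·|t|) = 2|t − 10|/(10|t|).
Restrict δ ≤ 5. Then |t − 10| < 5 gives |t| > 5, so 10|t| > 50.
Then |2/t − (1/5)| < 2|t − 10|/50, which is < ϵ when |t − 10| < 25ϵ.
Take δ = min(5, 25ϵ). Then 0 < |t − 10| < δ gives both |t − 10| < 5 and |t − 10| < 25ϵ, so |2/t − (1/5)| < ϵ.

δ = min(5, 25ϵ)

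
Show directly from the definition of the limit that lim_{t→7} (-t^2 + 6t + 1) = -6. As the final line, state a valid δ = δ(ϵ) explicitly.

Let ϵ > 0. We want δ > 0 such that 0 < |t − 7| < δ implies |(-t^2 + 6t + 1) + 6| < ϵ.
(-t^2 + 6t + 1) + 6 = -t^2 + 6t + 7 = (t − 7)(-t - 1).
So |(-t^2 + 6t + 1) + 6| = |t − 7|·|-t - 1|.
Require δ ≤ 1. Then |t − 7| < 1 gives |t| < 8, and by the triangle inequality |-t - 1| ≤ 8 + 1 = 9.
Hence |(-t^2 + 6t + 1) + 6| ≤ 9|t − 7| < ϵ provided |t − 7| < ϵ/9.
Take δ = min(1, ϵ/9). Then 0 < |t − 7| < δ gives both |t − 7| < 1 and |t − 7| < ϵ/9, so |(-t^2 + 6t + 1) + 6| < ϵ.

δ = min(1, ϵ/9)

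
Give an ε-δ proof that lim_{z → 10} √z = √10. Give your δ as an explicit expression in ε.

Suppose ε > 0. We want δ > 0 such that 0 < |z − 10| < δ implies |√z − √10| < ε.
Multiplying by the conjugate, |√z − √10| = |z − 10|/(√z + √10).
Restrict δ ≤ 10 so that |z − 10| < 10 forces z > 0, and then √z + √10 > √10.
Hence |√z − √10| < |z − 10|/√10, which is < ε once |z − 10| < √10·ε.
Take δ = min(10, √10·ε). If 0 < |z − 10| < δ then z > 0 and |√z − √10| < |z − 10|/√10 < ε.

δ = min(10, √10·ε)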